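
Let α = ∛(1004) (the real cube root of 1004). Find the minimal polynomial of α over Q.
m_α(x) = x^3 - 1004

α satisfies α^3 = 1004, so x^3 - 1004 annihilates α. By the rational root test, a rational root p/q (in lowest terms) of x^3 - 1004 would satisfy p^3 = 1004 q^3, forcing q = 1 and p^3 = 1004; but 1004 is not a perfect cube, contradiction. A monic cubic over Q with no rational root is irreducible (any nontrivial factorization would include a linear factor). Hence x^3 - 1004 is the minimal polynomial of α, and in particular [Q(α):Q] = 3.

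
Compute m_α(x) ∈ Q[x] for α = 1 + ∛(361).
m_α(x) = x^3 - 3x^2 + 3x - 362

Set β = α - 1 = ∛(361), so β^3 = 361. Then (α - 1)^3 - 361 = 0, i.e. α is a root of g(x) = (x - 1)^3 - 361 = x^3 - 3x^2 + 3x - 362. Since g(x) = h(x - 1) where h(x) = x^3 - 361, and h is irreducible over Q (because 361 is not a perfect cube, so h has no rational root, and a monic cubic with no rational root is irreducible), g is also irreducible (irreducibility is preserved under the substitution x → x - 1). Hence m_α(x) = x^3 - 3x^2 + 3x - 362.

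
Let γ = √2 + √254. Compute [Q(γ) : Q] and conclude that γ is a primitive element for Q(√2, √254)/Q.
[Q(γ) : Q] = 4 (equivalently, Q(γ) = Q(√2, √254))

Obviously Q(γ) ⊆ Q(√2, √254), and [Q(√2, √254):Q] = 4 (since 2, 254 are distinct squarefree integers > 1 with 508 not a perfect square). To show equality we compute the minimal polynomial of γ. From γ = √2 + √254: γ^2 = 2 + 2√(508) + 254 = 256 + 2√(508), so γ^2 - 256 = 2√(508); squaring, (γ^2 - 256)^2 = 4·508, i.e. γ^4 - 512γ^2 + 65536 - 2032 = 0, i.e. γ^4 - 512γ^2 + 63504 = 0. So γ is a root of x^4 - 512x^2 + 63504. This polynomial is irreducible over Q: it has no rational root (each ±√2 ± √254 is irrational), and any factorization into two quadratics over Q would force √(508) ∈ Q (pairing opposite roots) or √2, √254 ∈ Q (other pairings), all impossible. Hence [Q(γ):Q] = 4 = [Q(√2, √254):Q], so Q(γ) = Q(√2, √254).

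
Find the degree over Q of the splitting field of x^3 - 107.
[K : Q] = 6

The roots of x^3 - 107 are ∛107, ω∛107, ω^2∛107 where ω = e^(2πi/3) is a primitive cube root of unity, so K = Q(∛107, ω). Now [Q(∛107):Q] = 3 (since 107 is not a perfect cube, x^3 - 107 is irreducible) and [Q(ω):Q] = 2. Both 2 and 3 divide [K:Q], and [K:Q] ≤ 3·2 = 6, so [K:Q] = 6. (Equivalently: Q(∛107) ⊂ R but ω ∉ R, so [K : Q(∛107)] = 2.)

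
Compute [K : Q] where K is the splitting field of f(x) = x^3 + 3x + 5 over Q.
[K : Q] = 6

By the rational root test, any rational root of the monic integer polynomial f(x) = x^3 + 3x + 5 must be an integer dividing the constant term 5, i.e. one of ±{1, 5}. Evaluating: f(1) = 9, f(-1) = 1, f(5) = 145, f(-5) = -135; none is 0, so f has no rational root and is therefore irreducible over Q (a cubic with no linear factor over a field is irreducible). For an irreducible cubic, the Galois group is A_3 or S_3 according as the discriminant disc(f) = -4a^3 - 27b^2 = -4·(3)^3 - 27·(5)^2 = -783 is or is not a square in Q. Here disc(f) = -783 is not a perfect square in Q, so the Galois group of f over Q is not contained in A_3 and must be all of S_3. The splitting field has degree |S_3| = 6 over Q, so [K : Q] = 6.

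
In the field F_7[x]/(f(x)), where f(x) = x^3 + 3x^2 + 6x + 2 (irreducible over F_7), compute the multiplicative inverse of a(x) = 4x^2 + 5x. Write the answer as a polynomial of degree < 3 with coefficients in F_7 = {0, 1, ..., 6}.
a(x)^(-1) ≡ 4x^2 + 6x + 3 (mod f(x))

Since f is irreducible over F_7, F_7[x]/(f) is a field and a(x) ≠ 0 has an inverse. Apply the extended Euclidean algorithm to f(x) and a(x) in F_7[x]: f(x) = (2x)·a(x) + (6x + 2);  a(x) = (3x + 1)·(6x + 2) + (5). The last nonzero remainder is the constant 5 = gcd(f, a) in F_7. Back-substituting through the division chain expresses 5 = s(x)·a(x) + t(x)·f(x) with s(x) ≡ 6x^2 + 2x + 1 (mod f), so (6x^2 + 2x + 1)·a(x) ≡ 5 (mod f). Multiplying by 5^(-1) ≡ 3 in F_7 gives a(x)^(-1) ≡ 3·(6x^2 + 2x + 1) ≡ 4x^2 + 6x + 3 (mod f). Check: (4x^2 + 5x)·(4x^2 + 6x + 3) = 2x^4 + 2x^3 + x ≡ 1 (mod x^3 + 3x^2 + 6x + 2).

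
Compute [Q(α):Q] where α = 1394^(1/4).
[Q(α):Q] = 4

α is a root of x^4 - 1394. By Eisenstein's criterion at the prime p = 2 (which divides the constant term 1394 but p^2 = 4 does not, since 1394 is squarefree), x^4 - 1394 is irreducible over Q. Hence [Q(α):Q] = 4.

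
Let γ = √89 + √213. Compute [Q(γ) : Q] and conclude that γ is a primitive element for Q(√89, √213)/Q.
[Q(γ) : Q] = 4 (equivalently, Q(γ) = Q(√89, √213))

Obviously Q(γ) ⊆ Q(√89, √213), and [Q(√89, √213):Q] = 4 (since 89, 213 are distinct squarefree integers > 1 with 18957 not a perfect square). To show equality we compute the minimal polynomial of γ. From γ = √89 + √213: γ^2 = 89 + 2√(18957) + 213 = 302 + 2√(18957), so γ^2 - 302 = 2√(18957); squaring, (γ^2 - 302)^2 = 4·18957, i.e. γ^4 - 604γ^2 + 91204 - 75828 = 0, i.e. γ^4 - 604γ^2 + 15376 = 0. So γ is a root of x^4 - 604x^2 + 15376. This polynomial is irreducible over Q: it has no rational root (each ±√89 ± √213 is irrational), and any factorization into two quadratics over Q would force √(18957) ∈ Q (pairing opposite roots) or √89, √213 ∈ Q (other pairings), all impossible. Hence [Q(γ):Q] = 4 = [Q(√89, √213):Q], so Q(γ) = Q(√89, √213).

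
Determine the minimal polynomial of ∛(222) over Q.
m_α(x) = x^3 - 222

α satisfies α^3 = 222, so x^3 - 222 annihilates α. By the rational root test, a rational root p/q (in lowest terms) of x^3 - 222 would satisfy p^3 = 222 q^3, forcing q = 1 and p^3 = 222; but 222 is not a perfect cube, contradiction. A monic cubic over Q with no rational root is irreducible (any nontrivial factorization would include a linear factor). Hence x^3 - 222 is the minimal polynomial of α, and in particular [Q(α):Q] = 3.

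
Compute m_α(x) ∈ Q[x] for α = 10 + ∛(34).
m_α(x) = x^3 - 30x^2 + 300x - 1034

Set β = α - 10 = ∛(34), so β^3 = 34. Then (α - 10)^3 - 34 = 0, i.e. α is a root of g(x) = (x - 10)^3 - 34 = x^3 - 30x^2 + 300x - 1034. Since g(x) = h(x - 10) where h(x) = x^3 - 34, and h is irreducible over Q (because 34 is not a perfect cube, so h has no rational root, and a monic cubic with no rational root is irreducible), g is also irreducible (irreducibility is preserved under the substitution x → x - 10). Hence m_α(x) = x^3 - 30x^2 + 300x - 1034.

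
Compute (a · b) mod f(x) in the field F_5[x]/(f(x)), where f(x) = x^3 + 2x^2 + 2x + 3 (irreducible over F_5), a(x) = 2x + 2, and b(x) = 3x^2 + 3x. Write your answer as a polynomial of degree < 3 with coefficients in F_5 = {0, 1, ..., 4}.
a · b ≡ 4x + 2 (mod f(x))

Multiply in F_5[x]: a(x)·b(x) = (2x + 2)·(3x^2 + 3x) = x^3 + 2x^2 + x. This has degree ≥ 3, so divide by f(x) over F_5: x^3 + 2x^2 + x = (1)·(x^3 + 2x^2 + 2x + 3) + (4x + 2). Hence a·b ≡ 4x + 2 (mod f). (F_5[x]/(f) is a field with 5^3 = 125 elements since f is irreducible of degree 3.)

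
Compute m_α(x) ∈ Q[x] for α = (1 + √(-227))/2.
m_α(x) = x^2 - x + 57

From 2α - 1 = √(-227), squaring gives (2α - 1)^2 = -227, i.e. 4α^2 - 4α + 1 = -227, so α^2 - α + (1 + 227)/4 = 0. Since -227 ≡ 1 (mod 4), (1 + 227)/4 = 57 ∈ Z. The polynomial x^2 - x + 57 has discriminant 1 - 4·(57) = -227, which is not a perfect square in Q (d = -227 is squarefree and ≠ 1), so x^2 - x + 57 is irreducible over Q. It is the minimal polynomial of α.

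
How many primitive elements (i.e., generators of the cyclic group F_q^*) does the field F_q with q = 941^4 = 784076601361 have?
There are φ(784076601360) = 187688337408 primitive elements

F_q^* is cyclic of order q - 1 = 784076601360. A cyclic group of order m has exactly φ(m) generators. Here m = 784076601360 = 2^4 · 3 · 5 · 13 · 47 · 157 · 34057, so the number of primitive elements is φ(784076601360) = 187688337408.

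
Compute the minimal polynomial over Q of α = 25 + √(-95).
m_α(x) = x^2 - 50x + 720

From α - 25 = √(-95), squaring gives (α - 25)^2 = -95, i.e. α^2 - 50α + 625 = -95, so α^2 - 50α + 720 = 0. The discriminant of x^2 - 50x + 720 is (-50)^2 - 4·(720) = 2500 - 2880 = -380, and 4·(-95) is not a perfect square in Q since -95 is squarefree and ≠ 1. Hence x^2 - 50x + 720 is irreducible over Q and is the minimal polynomial of α.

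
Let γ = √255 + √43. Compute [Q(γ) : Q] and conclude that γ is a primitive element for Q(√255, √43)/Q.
[Q(γ) : Q] = 4 (equivalently, Q(γ) = Q(√255, √43))

Obviously Q(γ) ⊆ Q(√255, √43), and [Q(√255, √43):Q] = 4 (since 255, 43 are distinct squarefree integers > 1 with 10965 not a perfect square). To show equality we compute the minimal polynomial of γ. From γ = √255 + √43: γ^2 = 255 + 2√(10965) + 43 = 298 + 2√(10965), so γ^2 - 298 = 2√(10965); squaring, (γ^2 - 298)^2 = 4·10965, i.e. γ^4 - 596γ^2 + 88804 - 43860 = 0, i.e. γ^4 - 596γ^2 + 44944 = 0. So γ is a root of x^4 - 596x^2 + 44944. This polynomial is irreducible over Q: it has no rational root (each ±√255 ± √43 is irrational), and any factorization into two quadratics over Q would force √(10965) ∈ Q (pairing opposite roots) or √255, √43 ∈ Q (other pairings), all impossible. Hence [Q(γ):Q] = 4 = [Q(√255, √43):Q], so Q(γ) = Q(√255, √43).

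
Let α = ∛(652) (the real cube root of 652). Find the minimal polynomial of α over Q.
m_α(x) = x^3 - 652

α satisfies α^3 = 652, so x^3 - 652 annihilates α. By the rational root test, a rational root p/q (in lowest terms) of x^3 - 652 would satisfy p^3 = 652 q^3, forcing q = 1 and p^3 = 652; but 652 is not a perfect cube, contradiction. A monic cubic over Q with no rational root is irreducible (any nontrivial factorization would include a linear factor). Hence x^3 - 652 is the minimal polynomial of α, and in particular [Q(α):Q] = 3.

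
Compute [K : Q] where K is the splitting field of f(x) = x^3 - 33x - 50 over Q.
[K : Q] = 6

By the rational root test, any rational root of the monic integer polynomial f(x) = x^3 - 33x - 50 must be an integer dividing the constant term -50, i.e. one of ±{1, 2, 5, 10, 25, 50}. Evaluating: f(1) = -82, f(-1) = -18, f(2) = -108, f(-2) = 8, f(5) = -90, f(-5) = -10, f(10) = 620, f(-10) = -720, f(25) = 14750, f(-25) = -14850, f(50) = 123300, f(-50) = -123400; none is 0, so f has no rational root and is therefore irreducible over Q (a cubic with no linear factor over a field is irreducible). For an irreducible cubic, the Galois group is A_3 or S_3 according as the discriminant disc(f) = -4a^3 - 27b^2 = -4·(-33)^3 - 27·(-50)^2 = 76248 is or is not a square in Q. Here disc(f) = 76248 is not a perfect square in Q, so the Galois group of f over Q is not contained in A_3 and must be all of S_3. The splitting field has degree |S_3| = 6 over Q, so [K : Q] = 6.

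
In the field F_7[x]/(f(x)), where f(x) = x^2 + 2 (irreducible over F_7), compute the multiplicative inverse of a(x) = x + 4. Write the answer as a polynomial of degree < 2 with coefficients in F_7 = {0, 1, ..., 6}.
a(x)^(-1) ≡ 5x + 1 (mod f(x))

Since f is irreducible over F_7, F_7[x]/(f) is a field and a(x) ≠ 0 has an inverse. Apply the extended Euclidean algorithm to f(x) and a(x) in F_7[x]: f(x) = (x + 3)·a(x) + (4). The last nonzero remainder is the constant 4 = gcd(f, a) in F_7. Back-substituting through the division chain expresses 4 = s(x)·a(x) + t(x)·f(x) with s(x) ≡ 6x + 4 (mod f), so (6x + 4)·a(x) ≡ 4 (mod f). Multiplying by 4^(-1) ≡ 2 in F_7 gives a(x)^(-1) ≡ 2·(6x + 4) ≡ 5x + 1 (mod f). Check: (x + 4)·(5x + 1) = 5x^2 + 4 ≡ 1 (mod x^2 + 2).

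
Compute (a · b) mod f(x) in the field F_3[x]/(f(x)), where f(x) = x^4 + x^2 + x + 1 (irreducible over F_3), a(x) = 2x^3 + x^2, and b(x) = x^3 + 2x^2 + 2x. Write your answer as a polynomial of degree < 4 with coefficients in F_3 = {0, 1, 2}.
a · b ≡ x^3 + x^2 + 2 (mod f(x))

Multiply in F_3[x]: a(x)·b(x) = (2x^3 + x^2)·(x^3 + 2x^2 + 2x) = 2x^6 + 2x^5 + 2x^3. This has degree ≥ 4, so divide by f(x) over F_3: 2x^6 + 2x^5 + 2x^3 = (2x^2 + 2x + 1)·(x^4 + x^2 + x + 1) + (x^3 + x^2 + 2). Hence a·b ≡ x^3 + x^2 + 2 (mod f). (F_3[x]/(f) is a field with 3^4 = 81 elements since f is irreducible of degree 4.)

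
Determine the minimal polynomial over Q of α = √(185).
m_α(x) = x^2 - 185

α satisfies α^2 - 185 = 0, so x^2 - 185 annihilates α. Since d = 185 is squarefree and ≠ 1, it is not a perfect square in Q, so x^2 - 185 has no rational root and is therefore irreducible over Q (a degree-2 polynomial over a field is irreducible iff it has no root). Hence m_α(x) = x^2 - 185.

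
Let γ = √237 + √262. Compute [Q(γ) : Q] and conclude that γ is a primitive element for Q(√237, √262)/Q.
[Q(γ) : Q] = 4 (equivalently, Q(γ) = Q(√237, √262))

Obviously Q(γ) ⊆ Q(√237, √262), and [Q(√237, √262):Q] = 4 (since 237, 262 are distinct squarefree integers > 1 with 62094 not a perfect square). To show equality we compute the minimal polynomial of γ. From γ = √237 + √262: γ^2 = 237 + 2√(62094) + 262 = 499 + 2√(62094), so γ^2 - 499 = 2√(62094); squaring, (γ^2 - 499)^2 = 4·62094, i.e. γ^4 - 998γ^2 + 249001 - 248376 = 0, i.e. γ^4 - 998γ^2 + 625 = 0. So γ is a root of x^4 - 998x^2 + 625. This polynomial is irreducible over Q: it has no rational root (each ±√237 ± √262 is irrational), and any factorization into two quadratics over Q would force √(62094) ∈ Q (pairing opposite roots) or √237, √262 ∈ Q (other pairings), all impossible. Hence [Q(γ):Q] = 4 = [Q(√237, √262):Q], so Q(γ) = Q(√237, √262).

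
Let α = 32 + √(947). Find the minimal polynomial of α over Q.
m_α(x) = x^2 - 64x + 77

From α - 32 = √(947), squaring gives (α - 32)^2 = 947, i.e. α^2 - 64α + 1024 = 947, so α^2 - 64α + 77 = 0. The discriminant of x^2 - 64x + 77 is (-64)^2 - 4·(77) = 4096 - 308 = 3788, and 4·(947) is not a perfect square in Q since 947 is squarefree and ≠ 1. Hence x^2 - 64x + 77 is irreducible over Q and is the minimal polynomial of α.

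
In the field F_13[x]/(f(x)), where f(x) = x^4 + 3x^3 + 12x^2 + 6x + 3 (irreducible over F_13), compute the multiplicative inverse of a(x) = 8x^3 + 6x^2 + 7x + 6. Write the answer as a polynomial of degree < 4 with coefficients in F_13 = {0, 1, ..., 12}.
a(x)^(-1) ≡ 3x^3 + 8x^2 + 10 (mod f(x))

Since f is irreducible over F_13, F_13[x]/(f) is a field and a(x) ≠ 0 has an inverse. Apply the extended Euclidean algorithm to f(x) and a(x) in F_13[x]: f(x) = (5x + 8)·a(x) + (7x^2 + 11x + 7);  a(x) = (3x + 11)·(7x^2 + 11x + 7) + (8x + 7);  (7x^2 + 11x + 7) = (9x)·(8x + 7) + (7). The last nonzero remainder is the constant 7 = gcd(f, a) in F_13. Back-substituting through the division chain expresses 7 = s(x)·a(x) + t(x)·f(x) with s(x) ≡ 8x^3 + 4x^2 + 5 (mod f), so (8x^3 + 4x^2 + 5)·a(x) ≡ 7 (mod f). Multiplying by 7^(-1) ≡ 2 in F_13 gives a(x)^(-1) ≡ 2·(8x^3 + 4x^2 + 5) ≡ 3x^3 + 8x^2 + 10 (mod f). Check: (8x^3 + 6x^2 + 7x + 6)·(3x^3 + 8x^2 + 10) = 11x^6 + 4x^5 + 4x^4 + 11x^3 + 4x^2 + 5x + 8 ≡ 1 (mod x^4 + 3x^3 + 12x^2 + 6x + 3).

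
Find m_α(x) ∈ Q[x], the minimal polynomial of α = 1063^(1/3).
m_α(x) = x^3 - 1063

α satisfies α^3 = 1063, so x^3 - 1063 annihilates α. By the rational root test, a rational root p/q (in lowest terms) of x^3 - 1063 would satisfy p^3 = 1063 q^3, forcing q = 1 and p^3 = 1063; but 1063 is not a perfect cube, contradiction. A monic cubic over Q with no rational root is irreducible (any nontrivial factorization would include a linear factor). Hence x^3 - 1063 is the minimal polynomial of α, and in particular [Q(α):Q] = 3.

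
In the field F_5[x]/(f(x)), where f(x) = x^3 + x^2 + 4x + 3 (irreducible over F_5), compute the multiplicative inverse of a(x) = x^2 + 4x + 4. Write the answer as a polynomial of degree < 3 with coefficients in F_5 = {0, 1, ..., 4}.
a(x)^(-1) ≡ 2x^2 + 2x (mod f(x))

Since f is irreducible over F_5, F_5[x]/(f) is a field and a(x) ≠ 0 has an inverse. Apply the extended Euclidean algorithm to f(x) and a(x) in F_5[x]: f(x) = (x + 2)·a(x) + (2x);  a(x) = (3x + 2)·(2x) + (4). The last nonzero remainder is the constant 4 = gcd(f, a) in F_5. Back-substituting through the division chain expresses 4 = s(x)·a(x) + t(x)·f(x) with s(x) ≡ 3x^2 + 3x (mod f), so (3x^2 + 3x)·a(x) ≡ 4 (mod f). Multiplying by 4^(-1) ≡ 4 in F_5 gives a(x)^(-1) ≡ 4·(3x^2 + 3x) ≡ 2x^2 + 2x (mod f). Check: (x^2 + 4x + 4)·(2x^2 + 2x) = 2x^4 + x^2 + 3x ≡ 1 (mod x^3 + x^2 + 4x + 3).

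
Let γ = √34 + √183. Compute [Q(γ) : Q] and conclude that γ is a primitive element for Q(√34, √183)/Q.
[Q(γ) : Q] = 4 (equivalently, Q(γ) = Q(√34, √183))

Obviously Q(γ) ⊆ Q(√34, √183), and [Q(√34, √183):Q] = 4 (since 34, 183 are distinct squarefree integers > 1 with 6222 not a perfect square). To show equality we compute the minimal polynomial of γ. From γ = √34 + √183: γ^2 = 34 + 2√(6222) + 183 = 217 + 2√(6222), so γ^2 - 217 = 2√(6222); squaring, (γ^2 - 217)^2 = 4·6222, i.e. γ^4 - 434γ^2 + 47089 - 24888 = 0, i.e. γ^4 - 434γ^2 + 22201 = 0. So γ is a root of x^4 - 434x^2 + 22201. This polynomial is irreducible over Q: it has no rational root (each ±√34 ± √183 is irrational), and any factorization into two quadratics over Q would force √(6222) ∈ Q (pairing opposite roots) or √34, √183 ∈ Q (other pairings), all impossible. Hence [Q(γ):Q] = 4 = [Q(√34, √183):Q], so Q(γ) = Q(√34, √183).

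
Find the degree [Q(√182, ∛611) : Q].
[Q(√182, ∛611) : Q] = 6

Let L = Q(√182, ∛611). Since Q(√182) ⊂ L and [Q(√182):Q] = 2, the tower law gives 2 | [L:Q]. Likewise Q(∛611) ⊂ L with [Q(∛611):Q] = 3 (because 611 is not a perfect cube), so 3 | [L:Q]. As gcd(2,3) = 1, [L:Q] is divisible by 6. Conversely L is generated over Q by √182 and ∛611, so [L:Q] ≤ 2·3 = 6. Therefore [Q(√182, ∛611) : Q] = 6.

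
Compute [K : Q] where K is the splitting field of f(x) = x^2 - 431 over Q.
[K : Q] = 2

f(x) = x^2 - 431 factors as (x - √431)(x + √431). The splitting field is K = Q(√431). Since 431 is squarefree and > 1, it is not a perfect square, so x^2 - 431 is irreducible over Q and [Q(√431) : Q] = 2. Hence [K : Q] = 2.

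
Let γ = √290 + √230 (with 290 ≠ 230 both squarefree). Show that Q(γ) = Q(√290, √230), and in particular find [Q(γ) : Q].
[Q(γ) : Q] = 4 (equivalently, Q(γ) = Q(√290, √230))

Obviously Q(γ) ⊆ Q(√290, √230), and [Q(√290, √230):Q] = 4 (since 290, 230 are distinct squarefree integers > 1 with 66700 not a perfect square). To show equality we compute the minimal polynomial of γ. From γ = √290 + √230: γ^2 = 290 + 2√(66700) + 230 = 520 + 2√(66700), so γ^2 - 520 = 2√(66700); squaring, (γ^2 - 520)^2 = 4·66700, i.e. γ^4 - 1040γ^2 + 270400 - 266800 = 0, i.e. γ^4 - 1040γ^2 + 3600 = 0. So γ is a root of x^4 - 1040x^2 + 3600. This polynomial is irreducible over Q: it has no rational root (each ±√290 ± √230 is irrational), and any factorization into two quadratics over Q would force √(66700) ∈ Q (pairing opposite roots) or √290, √230 ∈ Q (other pairings), all impossible. Hence [Q(γ):Q] = 4 = [Q(√290, √230):Q], so Q(γ) = Q(√290, √230).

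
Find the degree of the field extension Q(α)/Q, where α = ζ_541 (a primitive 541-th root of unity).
[Q(α):Q] = 540

The minimal polynomial of ζ_541 over Q is the 541-th cyclotomic polynomial Φ_541(x), which is irreducible over Q and has degree φ(541) = 540. Hence [Q(α):Q] = φ(541) = 540.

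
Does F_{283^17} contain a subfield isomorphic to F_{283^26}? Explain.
No: F_{283^26} is not a subfield of F_{283^17}

F_{p^m} embeds in F_{p^n} iff m | n. Here 26 ∤ 17 (since 17 = 0·26 + 17 with remainder 17 ≠ 0), so F_{283^26} is not a subfield of F_{283^17}. Equivalently: if it were, the tower law would give 26 = [F_{283^26}:F_283] dividing [F_{283^17}:F_283] = 17, contradiction.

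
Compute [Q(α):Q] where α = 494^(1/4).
[Q(α):Q] = 4

α is a root of x^4 - 494. By Eisenstein's criterion at the prime p = 2 (which divides the constant term 494 but p^2 = 4 does not, since 494 is squarefree), x^4 - 494 is irreducible over Q. Hence [Q(α):Q] = 4.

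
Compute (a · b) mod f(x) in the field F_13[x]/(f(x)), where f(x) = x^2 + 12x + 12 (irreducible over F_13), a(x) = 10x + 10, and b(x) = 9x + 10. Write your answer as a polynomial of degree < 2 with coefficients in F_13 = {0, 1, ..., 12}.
a · b ≡ 7x + 8 (mod f(x))

Multiply in F_13[x]: a(x)·b(x) = (10x + 10)·(9x + 10) = 12x^2 + 8x + 9. This has degree ≥ 2, so divide by f(x) over F_13: 12x^2 + 8x + 9 = (12)·(x^2 + 12x + 12) + (7x + 8). Hence a·b ≡ 7x + 8 (mod f). (F_13[x]/(f) is a field with 13^2 = 169 elements since f is irreducible of degree 2.)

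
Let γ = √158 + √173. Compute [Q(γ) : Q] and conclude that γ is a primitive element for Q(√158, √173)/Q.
[Q(γ) : Q] = 4 (equivalently, Q(γ) = Q(√158, √173))

Obviously Q(γ) ⊆ Q(√158, √173), and [Q(√158, √173):Q] = 4 (since 158, 173 are distinct squarefree integers > 1 with 27334 not a perfect square). To show equality we compute the minimal polynomial of γ. From γ = √158 + √173: γ^2 = 158 + 2√(27334) + 173 = 331 + 2√(27334), so γ^2 - 331 = 2√(27334); squaring, (γ^2 - 331)^2 = 4·27334, i.e. γ^4 - 662γ^2 + 109561 - 109336 = 0, i.e. γ^4 - 662γ^2 + 225 = 0. So γ is a root of x^4 - 662x^2 + 225. This polynomial is irreducible over Q: it has no rational root (each ±√158 ± √173 is irrational), and any factorization into two quadratics over Q would force √(27334) ∈ Q (pairing opposite roots) or √158, √173 ∈ Q (other pairings), all impossible. Hence [Q(γ):Q] = 4 = [Q(√158, √173):Q], so Q(γ) = Q(√158, √173).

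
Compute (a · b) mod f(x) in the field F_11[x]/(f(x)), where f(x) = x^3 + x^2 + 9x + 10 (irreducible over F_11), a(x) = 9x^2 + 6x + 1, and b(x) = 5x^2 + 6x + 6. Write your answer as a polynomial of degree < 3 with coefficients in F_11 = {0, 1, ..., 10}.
a · b ≡ 3x^2 + 1 (mod f(x))

Multiply in F_11[x]: a(x)·b(x) = (9x^2 + 6x + 1)·(5x^2 + 6x + 6) = x^4 + 7x^3 + 7x^2 + 9x + 6. This has degree ≥ 3, so divide by f(x) over F_11: x^4 + 7x^3 + 7x^2 + 9x + 6 = (x + 6)·(x^3 + x^2 + 9x + 10) + (3x^2 + 1). Hence a·b ≡ 3x^2 + 1 (mod f). (F_11[x]/(f) is a field with 11^3 = 1331 elements since f is irreducible of degree 3.)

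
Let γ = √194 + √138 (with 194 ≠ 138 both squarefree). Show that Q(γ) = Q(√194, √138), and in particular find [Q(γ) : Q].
[Q(γ) : Q] = 4 (equivalently, Q(γ) = Q(√194, √138))

Obviously Q(γ) ⊆ Q(√194, √138), and [Q(√194, √138):Q] = 4 (since 194, 138 are distinct squarefree integers > 1 with 26772 not a perfect square). To show equality we compute the minimal polynomial of γ. From γ = √194 + √138: γ^2 = 194 + 2√(26772) + 138 = 332 + 2√(26772), so γ^2 - 332 = 2√(26772); squaring, (γ^2 - 332)^2 = 4·26772, i.e. γ^4 - 664γ^2 + 110224 - 107088 = 0, i.e. γ^4 - 664γ^2 + 3136 = 0. So γ is a root of x^4 - 664x^2 + 3136. This polynomial is irreducible over Q: it has no rational root (each ±√194 ± √138 is irrational), and any factorization into two quadratics over Q would force √(26772) ∈ Q (pairing opposite roots) or √194, √138 ∈ Q (other pairings), all impossible. Hence [Q(γ):Q] = 4 = [Q(√194, √138):Q], so Q(γ) = Q(√194, √138).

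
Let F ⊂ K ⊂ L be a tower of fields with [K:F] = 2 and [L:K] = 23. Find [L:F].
[L:F] = 46

The tower law says that for any tower of field extensions F ⊂ K ⊂ L with finite degrees, [L:F] = [L:K] · [K:F]. Here this gives [L:F] = 23 · 2 = 46.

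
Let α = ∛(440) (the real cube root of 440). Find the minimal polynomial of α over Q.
m_α(x) = x^3 - 440

α satisfies α^3 = 440, so x^3 - 440 annihilates α. By the rational root test, a rational root p/q (in lowest terms) of x^3 - 440 would satisfy p^3 = 440 q^3, forcing q = 1 and p^3 = 440; but 440 is not a perfect cube, contradiction. A monic cubic over Q with no rational root is irreducible (any nontrivial factorization would include a linear factor). Hence x^3 - 440 is the minimal polynomial of α, and in particular [Q(α):Q] = 3.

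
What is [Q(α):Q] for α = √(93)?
[Q(α):Q] = 2

[Q(α):Q] equals the degree of the minimal polynomial of α. Here α^2 = 93 and x^2 - 93 is irreducible (d = 93 is squarefree, ≠ 1, hence not a square), so deg(m_α) = 2. Thus [Q(α):Q] = 2.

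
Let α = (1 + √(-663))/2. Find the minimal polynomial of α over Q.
m_α(x) = x^2 - x + 166

From 2α - 1 = √(-663), squaring gives (2α - 1)^2 = -663, i.e. 4α^2 - 4α + 1 = -663, so α^2 - α + (1 + 663)/4 = 0. Since -663 ≡ 1 (mod 4), (1 + 663)/4 = 166 ∈ Z. The polynomial x^2 - x + 166 has discriminant 1 - 4·(166) = -663, which is not a perfect square in Q (d = -663 is squarefree and ≠ 1), so x^2 - x + 166 is irreducible over Q. It is the minimal polynomial of α.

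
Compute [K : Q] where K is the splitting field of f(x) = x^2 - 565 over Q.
[K : Q] = 2

f(x) = x^2 - 565 factors as (x - √565)(x + √565). The splitting field is K = Q(√565). Since 565 is squarefree and > 1, it is not a perfect square, so x^2 - 565 is irreducible over Q and [Q(√565) : Q] = 2. Hence [K : Q] = 2.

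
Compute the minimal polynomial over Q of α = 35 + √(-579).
m_α(x) = x^2 - 70x + 1804

From α - 35 = √(-579), squaring gives (α - 35)^2 = -579, i.e. α^2 - 70α + 1225 = -579, so α^2 - 70α + 1804 = 0. The discriminant of x^2 - 70x + 1804 is (-70)^2 - 4·(1804) = 4900 - 7216 = -2316, and 4·(-579) is not a perfect square in Q since -579 is squarefree and ≠ 1. Hence x^2 - 70x + 1804 is irreducible over Q and is the minimal polynomial of α.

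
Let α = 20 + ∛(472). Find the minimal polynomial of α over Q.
m_α(x) = x^3 - 60x^2 + 1200x - 8472

Set β = α - 20 = ∛(472), so β^3 = 472. Then (α - 20)^3 - 472 = 0, i.e. α is a root of g(x) = (x - 20)^3 - 472 = x^3 - 60x^2 + 1200x - 8472. Since g(x) = h(x - 20) where h(x) = x^3 - 472, and h is irreducible over Q (because 472 is not a perfect cube, so h has no rational root, and a monic cubic with no rational root is irreducible), g is also irreducible (irreducibility is preserved under the substitution x → x - 20). Hence m_α(x) = x^3 - 60x^2 + 1200x - 8472.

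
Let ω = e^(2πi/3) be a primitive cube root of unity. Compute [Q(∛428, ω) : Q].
[Q(∛428, ω) : Q] = 6

[Q(∛428):Q] = 3 (min poly x^3 - 428, irreducible since 428 is not a perfect cube). [Q(ω):Q] = 2 (min poly x^2 + x + 1). Since Q(∛428) ⊂ R and ω ∉ R, we have ω ∉ Q(∛428), so x^2 + x + 1 remains irreducible over Q(∛428) and [Q(∛428, ω) : Q(∛428)] = 2. By the tower law, [Q(∛428, ω) : Q] = 3 · 2 = 6. (In fact Q(∛428, ω) is the splitting field of x^3 - 428 over Q.)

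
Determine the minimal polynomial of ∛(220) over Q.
m_α(x) = x^3 - 220

α satisfies α^3 = 220, so x^3 - 220 annihilates α. By the rational root test, a rational root p/q (in lowest terms) of x^3 - 220 would satisfy p^3 = 220 q^3, forcing q = 1 and p^3 = 220; but 220 is not a perfect cube, contradiction. A monic cubic over Q with no rational root is irreducible (any nontrivial factorization would include a linear factor). Hence x^3 - 220 is the minimal polynomial of α, and in particular [Q(α):Q] = 3.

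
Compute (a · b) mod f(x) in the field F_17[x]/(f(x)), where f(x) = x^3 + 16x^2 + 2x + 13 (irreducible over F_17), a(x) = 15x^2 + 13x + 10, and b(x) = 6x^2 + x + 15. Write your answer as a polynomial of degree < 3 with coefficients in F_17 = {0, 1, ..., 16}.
a · b ≡ 12x^2 + 12x + 15 (mod f(x))

Multiply in F_17[x]: a(x)·b(x) = (15x^2 + 13x + 10)·(6x^2 + x + 15) = 5x^4 + 8x^3 + 9x^2 + x + 14. This has degree ≥ 3, so divide by f(x) over F_17: 5x^4 + 8x^3 + 9x^2 + x + 14 = (5x + 13)·(x^3 + 16x^2 + 2x + 13) + (12x^2 + 12x + 15). Hence a·b ≡ 12x^2 + 12x + 15 (mod f). (F_17[x]/(f) is a field with 17^3 = 4913 elements since f is irreducible of degree 3.)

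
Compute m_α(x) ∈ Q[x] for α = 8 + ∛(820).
m_α(x) = x^3 - 24x^2 + 192x - 1332

Set β = α - 8 = ∛(820), so β^3 = 820. Then (α - 8)^3 - 820 = 0, i.e. α is a root of g(x) = (x - 8)^3 - 820 = x^3 - 24x^2 + 192x - 1332. Since g(x) = h(x - 8) where h(x) = x^3 - 820, and h is irreducible over Q (because 820 is not a perfect cube, so h has no rational root, and a monic cubic with no rational root is irreducible), g is also irreducible (irreducibility is preserved under the substitution x → x - 8). Hence m_α(x) = x^3 - 24x^2 + 192x - 1332.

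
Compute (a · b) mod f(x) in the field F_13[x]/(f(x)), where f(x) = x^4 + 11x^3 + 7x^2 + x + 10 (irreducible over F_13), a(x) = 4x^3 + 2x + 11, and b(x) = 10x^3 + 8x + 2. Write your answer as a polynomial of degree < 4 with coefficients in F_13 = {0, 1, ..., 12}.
a · b ≡ 6x^3 + 12x^2 + 10x (mod f(x))

Multiply in F_13[x]: a(x)·b(x) = (4x^3 + 2x + 11)·(10x^3 + 8x + 2) = x^6 + x^3 + 3x^2 + x + 9. This has degree ≥ 4, so divide by f(x) over F_13: x^6 + x^3 + 3x^2 + x + 9 = (x^2 + 2x + 10)·(x^4 + 11x^3 + 7x^2 + x + 10) + (6x^3 + 12x^2 + 10x). Hence a·b ≡ 6x^3 + 12x^2 + 10x (mod f). (F_13[x]/(f) is a field with 13^4 = 28561 elements since f is irreducible of degree 4.)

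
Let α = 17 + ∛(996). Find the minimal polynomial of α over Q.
m_α(x) = x^3 - 51x^2 + 867x - 5909

Set β = α - 17 = ∛(996), so β^3 = 996. Then (α - 17)^3 - 996 = 0, i.e. α is a root of g(x) = (x - 17)^3 - 996 = x^3 - 51x^2 + 867x - 5909. Since g(x) = h(x - 17) where h(x) = x^3 - 996, and h is irreducible over Q (because 996 is not a perfect cube, so h has no rational root, and a monic cubic with no rational root is irreducible), g is also irreducible (irreducibility is preserved under the substitution x → x - 17). Hence m_α(x) = x^3 - 51x^2 + 867x - 5909.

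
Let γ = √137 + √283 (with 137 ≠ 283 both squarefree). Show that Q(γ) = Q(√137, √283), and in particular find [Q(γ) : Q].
[Q(γ) : Q] = 4 (equivalently, Q(γ) = Q(√137, √283))

Obviously Q(γ) ⊆ Q(√137, √283), and [Q(√137, √283):Q] = 4 (since 137, 283 are distinct squarefree integers > 1 with 38771 not a perfect square). To show equality we compute the minimal polynomial of γ. From γ = √137 + √283: γ^2 = 137 + 2√(38771) + 283 = 420 + 2√(38771), so γ^2 - 420 = 2√(38771); squaring, (γ^2 - 420)^2 = 4·38771, i.e. γ^4 - 840γ^2 + 176400 - 155084 = 0, i.e. γ^4 - 840γ^2 + 21316 = 0. So γ is a root of x^4 - 840x^2 + 21316. This polynomial is irreducible over Q: it has no rational root (each ±√137 ± √283 is irrational), and any factorization into two quadratics over Q would force √(38771) ∈ Q (pairing opposite roots) or √137, √283 ∈ Q (other pairings), all impossible. Hence [Q(γ):Q] = 4 = [Q(√137, √283):Q], so Q(γ) = Q(√137, √283).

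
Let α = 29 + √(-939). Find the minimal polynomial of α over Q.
m_α(x) = x^2 - 58x + 1780

From α - 29 = √(-939), squaring gives (α - 29)^2 = -939, i.e. α^2 - 58α + 841 = -939, so α^2 - 58α + 1780 = 0. The discriminant of x^2 - 58x + 1780 is (-58)^2 - 4·(1780) = 3364 - 7120 = -3756, and 4·(-939) is not a perfect square in Q since -939 is squarefree and ≠ 1. Hence x^2 - 58x + 1780 is irreducible over Q and is the minimal polynomial of α.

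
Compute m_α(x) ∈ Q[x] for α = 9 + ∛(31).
m_α(x) = x^3 - 27x^2 + 243x - 760

Set β = α - 9 = ∛(31), so β^3 = 31. Then (α - 9)^3 - 31 = 0, i.e. α is a root of g(x) = (x - 9)^3 - 31 = x^3 - 27x^2 + 243x - 760. Since g(x) = h(x - 9) where h(x) = x^3 - 31, and h is irreducible over Q (because 31 is not a perfect cube, so h has no rational root, and a monic cubic with no rational root is irreducible), g is also irreducible (irreducibility is preserved under the substitution x → x - 9). Hence m_α(x) = x^3 - 27x^2 + 243x - 760.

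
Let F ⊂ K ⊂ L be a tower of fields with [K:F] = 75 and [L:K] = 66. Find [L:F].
[L:F] = 4950

The tower law says that for any tower of field extensions F ⊂ K ⊂ L with finite degrees, [L:F] = [L:K] · [K:F]. Here this gives [L:F] = 66 · 75 = 4950.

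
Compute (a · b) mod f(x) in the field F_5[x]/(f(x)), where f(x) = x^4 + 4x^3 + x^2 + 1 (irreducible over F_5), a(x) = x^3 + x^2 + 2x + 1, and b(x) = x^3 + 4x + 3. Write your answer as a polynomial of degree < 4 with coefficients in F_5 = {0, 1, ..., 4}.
a · b ≡ 3x^3 + 3x^2 + 3x + 1 (mod f(x))

Multiply in F_5[x]: a(x)·b(x) = (x^3 + x^2 + 2x + 1)·(x^3 + 4x + 3) = x^6 + x^5 + x^4 + 3x^3 + x^2 + 3. This has degree ≥ 4, so divide by f(x) over F_5: x^6 + x^5 + x^4 + 3x^3 + x^2 + 3 = (x^2 + 2x + 2)·(x^4 + 4x^3 + x^2 + 1) + (3x^3 + 3x^2 + 3x + 1). Hence a·b ≡ 3x^3 + 3x^2 + 3x + 1 (mod f). (F_5[x]/(f) is a field with 5^4 = 625 elements since f is irreducible of degree 4.)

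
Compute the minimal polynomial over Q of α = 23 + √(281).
m_α(x) = x^2 - 46x + 248

From α - 23 = √(281), squaring gives (α - 23)^2 = 281, i.e. α^2 - 46α + 529 = 281, so α^2 - 46α + 248 = 0. The discriminant of x^2 - 46x + 248 is (-46)^2 - 4·(248) = 2116 - 992 = 1124, and 4·(281) is not a perfect square in Q since 281 is squarefree and ≠ 1. Hence x^2 - 46x + 248 is irreducible over Q and is the minimal polynomial of α.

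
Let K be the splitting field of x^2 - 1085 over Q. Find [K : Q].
[K : Q] = 2

f(x) = x^2 - 1085 factors as (x - √1085)(x + √1085). The splitting field is K = Q(√1085). Since 1085 is squarefree and > 1, it is not a perfect square, so x^2 - 1085 is irreducible over Q and [Q(√1085) : Q] = 2. Hence [K : Q] = 2.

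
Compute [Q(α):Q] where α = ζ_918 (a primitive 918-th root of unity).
[Q(α):Q] = 288

The minimal polynomial of ζ_918 over Q is the 918-th cyclotomic polynomial Φ_918(x), which is irreducible over Q and has degree φ(918) = 288. Hence [Q(α):Q] = φ(918) = 288.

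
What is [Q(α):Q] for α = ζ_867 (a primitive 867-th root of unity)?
[Q(α):Q] = 544

The minimal polynomial of ζ_867 over Q is the 867-th cyclotomic polynomial Φ_867(x), which is irreducible over Q and has degree φ(867) = 544. Hence [Q(α):Q] = φ(867) = 544.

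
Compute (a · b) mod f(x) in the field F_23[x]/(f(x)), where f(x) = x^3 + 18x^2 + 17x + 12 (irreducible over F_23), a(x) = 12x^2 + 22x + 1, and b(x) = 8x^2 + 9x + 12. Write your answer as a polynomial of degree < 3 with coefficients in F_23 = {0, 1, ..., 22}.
a · b ≡ 8x^2 + 2x + 21 (mod f(x))

Multiply in F_23[x]: a(x)·b(x) = (12x^2 + 22x + 1)·(8x^2 + 9x + 12) = 4x^4 + 8x^3 + 5x^2 + 20x + 12. This has degree ≥ 3, so divide by f(x) over F_23: 4x^4 + 8x^3 + 5x^2 + 20x + 12 = (4x + 5)·(x^3 + 18x^2 + 17x + 12) + (8x^2 + 2x + 21). Hence a·b ≡ 8x^2 + 2x + 21 (mod f). (F_23[x]/(f) is a field with 23^3 = 12167 elements since f is irreducible of degree 3.)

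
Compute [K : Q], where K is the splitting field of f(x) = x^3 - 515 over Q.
[K : Q] = 6

The roots of x^3 - 515 are ∛515, ω∛515, ω^2∛515 where ω = e^(2πi/3) is a primitive cube root of unity, so K = Q(∛515, ω). Now [Q(∛515):Q] = 3 (since 515 is not a perfect cube, x^3 - 515 is irreducible) and [Q(ω):Q] = 2. Both 2 and 3 divide [K:Q], and [K:Q] ≤ 3·2 = 6, so [K:Q] = 6. (Equivalently: Q(∛515) ⊂ R but ω ∉ R, so [K : Q(∛515)] = 2.)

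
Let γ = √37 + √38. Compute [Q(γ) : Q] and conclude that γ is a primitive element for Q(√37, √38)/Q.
[Q(γ) : Q] = 4 (equivalently, Q(γ) = Q(√37, √38))

Obviously Q(γ) ⊆ Q(√37, √38), and [Q(√37, √38):Q] = 4 (since 37, 38 are distinct squarefree integers > 1 with 1406 not a perfect square). To show equality we compute the minimal polynomial of γ. From γ = √37 + √38: γ^2 = 37 + 2√(1406) + 38 = 75 + 2√(1406), so γ^2 - 75 = 2√(1406); squaring, (γ^2 - 75)^2 = 4·1406, i.e. γ^4 - 150γ^2 + 5625 - 5624 = 0, i.e. γ^4 - 150γ^2 + 1 = 0. So γ is a root of x^4 - 150x^2 + 1. This polynomial is irreducible over Q: it has no rational root (each ±√37 ± √38 is irrational), and any factorization into two quadratics over Q would force √(1406) ∈ Q (pairing opposite roots) or √37, √38 ∈ Q (other pairings), all impossible. Hence [Q(γ):Q] = 4 = [Q(√37, √38):Q], so Q(γ) = Q(√37, √38).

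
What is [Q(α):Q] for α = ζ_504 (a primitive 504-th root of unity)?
[Q(α):Q] = 144

The minimal polynomial of ζ_504 over Q is the 504-th cyclotomic polynomial Φ_504(x), which is irreducible over Q and has degree φ(504) = 144. Hence [Q(α):Q] = φ(504) = 144.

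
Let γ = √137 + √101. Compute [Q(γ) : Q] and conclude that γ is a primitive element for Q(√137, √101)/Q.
[Q(γ) : Q] = 4 (equivalently, Q(γ) = Q(√137, √101))

Obviously Q(γ) ⊆ Q(√137, √101), and [Q(√137, √101):Q] = 4 (since 137, 101 are distinct squarefree integers > 1 with 13837 not a perfect square). To show equality we compute the minimal polynomial of γ. From γ = √137 + √101: γ^2 = 137 + 2√(13837) + 101 = 238 + 2√(13837), so γ^2 - 238 = 2√(13837); squaring, (γ^2 - 238)^2 = 4·13837, i.e. γ^4 - 476γ^2 + 56644 - 55348 = 0, i.e. γ^4 - 476γ^2 + 1296 = 0. So γ is a root of x^4 - 476x^2 + 1296. This polynomial is irreducible over Q: it has no rational root (each ±√137 ± √101 is irrational), and any factorization into two quadratics over Q would force √(13837) ∈ Q (pairing opposite roots) or √137, √101 ∈ Q (other pairings), all impossible. Hence [Q(γ):Q] = 4 = [Q(√137, √101):Q], so Q(γ) = Q(√137, √101).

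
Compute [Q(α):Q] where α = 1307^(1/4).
[Q(α):Q] = 4

α is a root of x^4 - 1307. By Eisenstein's criterion at the prime p = 1307 (which divides the constant term 1307 but p^2 = 1708249 does not, since 1307 is squarefree), x^4 - 1307 is irreducible over Q. Hence [Q(α):Q] = 4.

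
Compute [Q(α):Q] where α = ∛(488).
[Q(α):Q] = 3

The minimal polynomial of α is x^3 - 488, irreducible over Q since 488 is not a perfect cube (so x^3 - 488 has no rational root). Hence [Q(α):Q] = deg(m_α) = 3.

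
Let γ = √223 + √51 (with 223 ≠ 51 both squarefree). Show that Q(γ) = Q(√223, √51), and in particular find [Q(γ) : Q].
[Q(γ) : Q] = 4 (equivalently, Q(γ) = Q(√223, √51))

Obviously Q(γ) ⊆ Q(√223, √51), and [Q(√223, √51):Q] = 4 (since 223, 51 are distinct squarefree integers > 1 with 11373 not a perfect square). To show equality we compute the minimal polynomial of γ. From γ = √223 + √51: γ^2 = 223 + 2√(11373) + 51 = 274 + 2√(11373), so γ^2 - 274 = 2√(11373); squaring, (γ^2 - 274)^2 = 4·11373, i.e. γ^4 - 548γ^2 + 75076 - 45492 = 0, i.e. γ^4 - 548γ^2 + 29584 = 0. So γ is a root of x^4 - 548x^2 + 29584. This polynomial is irreducible over Q: it has no rational root (each ±√223 ± √51 is irrational), and any factorization into two quadratics over Q would force √(11373) ∈ Q (pairing opposite roots) or √223, √51 ∈ Q (other pairings), all impossible. Hence [Q(γ):Q] = 4 = [Q(√223, √51):Q], so Q(γ) = Q(√223, √51).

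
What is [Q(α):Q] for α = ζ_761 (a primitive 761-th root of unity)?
[Q(α):Q] = 760

The minimal polynomial of ζ_761 over Q is the 761-th cyclotomic polynomial Φ_761(x), which is irreducible over Q and has degree φ(761) = 760. Hence [Q(α):Q] = φ(761) = 760.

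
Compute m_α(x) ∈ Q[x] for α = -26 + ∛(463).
m_α(x) = x^3 + 78x^2 + 2028x + 17113

Set β = α + 26 = ∛(463), so β^3 = 463. Then (α + 26)^3 - 463 = 0, i.e. α is a root of g(x) = (x + 26)^3 - 463 = x^3 + 78x^2 + 2028x + 17113. Since g(x) = h(x + 26) where h(x) = x^3 - 463, and h is irreducible over Q (because 463 is not a perfect cube, so h has no rational root, and a monic cubic with no rational root is irreducible), g is also irreducible (irreducibility is preserved under the substitution x → x + 26). Hence m_α(x) = x^3 + 78x^2 + 2028x + 17113.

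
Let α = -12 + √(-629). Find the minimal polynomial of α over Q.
m_α(x) = x^2 + 24x + 773

From α + 12 = √(-629), squaring gives (α + 12)^2 = -629, i.e. α^2 + 24α + 144 = -629, so α^2 + 24α + 773 = 0. The discriminant of x^2 + 24x + 773 is (24)^2 - 4·(773) = 576 - 3092 = -2516, and 4·(-629) is not a perfect square in Q since -629 is squarefree and ≠ 1. Hence x^2 + 24x + 773 is irreducible over Q and is the minimal polynomial of α.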